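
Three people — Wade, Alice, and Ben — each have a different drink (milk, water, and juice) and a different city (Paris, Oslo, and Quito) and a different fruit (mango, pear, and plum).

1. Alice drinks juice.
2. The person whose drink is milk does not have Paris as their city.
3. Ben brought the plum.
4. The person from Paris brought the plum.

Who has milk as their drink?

Clue 1 rules out Alice for the one with drink milk.
With clues 1–4, Ben is impossible for the one with drink milk.
That leaves Wade.

Wade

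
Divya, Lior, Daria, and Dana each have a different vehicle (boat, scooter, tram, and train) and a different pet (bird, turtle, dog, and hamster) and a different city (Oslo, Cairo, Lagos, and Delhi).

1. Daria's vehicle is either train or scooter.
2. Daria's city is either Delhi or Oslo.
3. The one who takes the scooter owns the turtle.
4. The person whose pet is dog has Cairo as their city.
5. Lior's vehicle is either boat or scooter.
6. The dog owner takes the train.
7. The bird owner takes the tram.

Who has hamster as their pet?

Lior

With clues 1–6, Daria is impossible for the one with pet hamster.
With clues 1–7, Dana and Divya are impossible for the one with pet hamster.
That leaves Lior.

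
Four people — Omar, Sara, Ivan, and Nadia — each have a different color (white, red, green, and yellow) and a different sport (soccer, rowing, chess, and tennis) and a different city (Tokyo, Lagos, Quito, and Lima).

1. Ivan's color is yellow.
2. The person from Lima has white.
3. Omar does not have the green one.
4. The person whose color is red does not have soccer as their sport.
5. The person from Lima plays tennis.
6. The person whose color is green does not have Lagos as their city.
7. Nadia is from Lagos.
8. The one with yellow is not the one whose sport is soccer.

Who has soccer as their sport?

With clues 1–5, Omar is impossible for the one with sport soccer.
With clues 1–7, Nadia is impossible for the one with sport soccer.
With clues 1–8, Ivan is impossible for the one with sport soccer.
That leaves Sara.

Sara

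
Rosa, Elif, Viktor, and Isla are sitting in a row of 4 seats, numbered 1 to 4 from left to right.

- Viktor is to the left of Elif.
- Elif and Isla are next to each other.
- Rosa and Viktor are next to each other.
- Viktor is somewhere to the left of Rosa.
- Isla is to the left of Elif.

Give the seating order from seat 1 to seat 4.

Viktor, Rosa, Isla, Elif

From clue 1: Elif is in {2,3,4}.
From clues 1–2: Viktor is in {1,2}.
From clues 1–3: Rosa is in {1,2}.
From clues 1–4: Viktor → seat 1, Rosa → seat 2.
From clues 1–5: Isla → seat 3, Elif → seat 4.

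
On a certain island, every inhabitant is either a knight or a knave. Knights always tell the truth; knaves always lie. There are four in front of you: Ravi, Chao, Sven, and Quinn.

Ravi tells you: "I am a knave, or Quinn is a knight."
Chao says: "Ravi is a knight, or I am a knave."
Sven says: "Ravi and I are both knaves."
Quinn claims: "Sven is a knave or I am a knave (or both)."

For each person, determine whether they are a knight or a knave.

Consider Ravi. Suppose Ravi is a knave.
Then Ravi's own statement would have to be false, but it can't be — contradiction.
So Ravi is a knight.
With that fixed, Chao's statement is true, so Chao is a knight.
With that fixed, Sven's statement is false, so Sven is a knave.
With that fixed, Quinn's statement is true, so Quinn is a knight.

Ravi: knight, Chao: knight, Sven: knave, Quinn: knight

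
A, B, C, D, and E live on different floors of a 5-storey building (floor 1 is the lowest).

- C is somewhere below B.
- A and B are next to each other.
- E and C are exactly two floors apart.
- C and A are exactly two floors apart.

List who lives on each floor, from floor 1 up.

From clue 1: B is in {2,3,4,5}.
From clues 1–2: C is in {1,2,3}.
From clues 1–3: D → floor 2.
From clues 1–4: E → floor 1, C → floor 3, B → floor 4, A → floor 5.

E, D, C, B, A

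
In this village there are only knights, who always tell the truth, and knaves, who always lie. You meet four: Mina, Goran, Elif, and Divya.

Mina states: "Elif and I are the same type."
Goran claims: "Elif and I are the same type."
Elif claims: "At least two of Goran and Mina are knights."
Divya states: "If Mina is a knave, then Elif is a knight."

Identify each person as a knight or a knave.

Consider Mina. Suppose Mina is a knave.
Then no assignment of the remaining roles makes every statement match its speaker's type — contradiction.
So Mina is a knight.
With that fixed, Divya's statement is true, so Divya is a knight.
Consider Goran. Suppose Goran is a knave.
Then no assignment of the remaining roles makes every statement match its speaker's type — contradiction.
So Goran is a knight.
With that fixed, Elif's statement is true, so Elif is a knight.

Mina: knight, Goran: knight, Elif: knight, Divya: knight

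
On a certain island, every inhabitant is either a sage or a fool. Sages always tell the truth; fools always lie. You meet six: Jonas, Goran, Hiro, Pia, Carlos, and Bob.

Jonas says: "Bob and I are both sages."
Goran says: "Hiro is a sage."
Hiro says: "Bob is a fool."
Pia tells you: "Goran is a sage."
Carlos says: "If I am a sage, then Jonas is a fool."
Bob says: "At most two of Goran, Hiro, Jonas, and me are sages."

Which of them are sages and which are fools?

Consider Jonas. Suppose Jonas is a sage.
Then whichever role Carlos has, Carlos's statement has the wrong truth value — contradiction.
So Jonas is a fool.
With that fixed, Carlos's statement is true, so Carlos is a sage.
Consider Goran. Suppose Goran is a sage.
Then no assignment of the remaining roles makes every statement match its speaker's type — contradiction.
So Goran is a fool.
With that fixed, Pia's statement is false, so Pia is a fool.
With that fixed, Bob's statement is true, so Bob is a sage.
With that fixed, Hiro's statement is false, so Hiro is a fool.

Jonas: fool, Goran: fool, Hiro: fool, Pia: fool, Carlos: sage, Bob: sage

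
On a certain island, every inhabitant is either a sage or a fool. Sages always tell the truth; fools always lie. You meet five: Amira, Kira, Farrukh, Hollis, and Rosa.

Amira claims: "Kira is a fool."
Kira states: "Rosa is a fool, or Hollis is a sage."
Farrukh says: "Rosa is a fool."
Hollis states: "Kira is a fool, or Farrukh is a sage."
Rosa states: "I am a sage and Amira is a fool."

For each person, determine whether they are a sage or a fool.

Consider Amira. Suppose Amira is a sage.
Then no assignment of the remaining roles makes every statement match its speaker's type — contradiction.
So Amira is a fool.
Consider Kira. Suppose Kira is a fool.
Then Amira's statement comes out true, contradicting Amira being a fool.
So Kira is a sage.
Consider Farrukh. Suppose Farrukh is a fool.
Then no assignment of the remaining roles makes every statement match its speaker's type — contradiction.
So Farrukh is a sage.
With that fixed, Hollis's statement is true, so Hollis is a sage.
Consider Rosa. Suppose Rosa is a sage.
Then Farrukh's statement comes out false, contradicting Farrukh being a sage.
So Rosa is a fool.

Amira: fool, Kira: sage, Farrukh: sage, Hollis: sage, Rosa: fool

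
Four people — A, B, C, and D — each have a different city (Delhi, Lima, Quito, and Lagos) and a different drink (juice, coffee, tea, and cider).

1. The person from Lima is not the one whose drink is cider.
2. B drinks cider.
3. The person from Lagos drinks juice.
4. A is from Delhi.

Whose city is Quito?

With clues 1–4, A, C, and D are impossible for the one with city Quito.
That leaves B.

B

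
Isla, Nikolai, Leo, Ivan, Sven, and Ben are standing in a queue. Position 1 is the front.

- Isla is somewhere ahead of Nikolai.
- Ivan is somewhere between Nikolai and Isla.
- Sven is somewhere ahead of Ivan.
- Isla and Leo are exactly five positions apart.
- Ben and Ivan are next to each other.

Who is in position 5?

With clues 1–2, Isla is ruled out for position 5.
With clues 1–3, Sven is ruled out for position 5.
With clues 1–4, Ivan and Leo are ruled out for position 5.
With clues 1–5, Ben is ruled out for position 5.
So position 5 is Nikolai.

Nikolai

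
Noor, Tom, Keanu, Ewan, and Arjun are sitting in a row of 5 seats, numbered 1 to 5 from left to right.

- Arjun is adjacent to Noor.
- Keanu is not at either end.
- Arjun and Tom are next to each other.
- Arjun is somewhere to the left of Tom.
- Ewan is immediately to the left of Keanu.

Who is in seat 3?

Noor

With clues 1–3, Arjun, Ewan, and Keanu are ruled out for seat 3.
With clues 1–5, Tom is ruled out for seat 3.
So seat 3 is Noor.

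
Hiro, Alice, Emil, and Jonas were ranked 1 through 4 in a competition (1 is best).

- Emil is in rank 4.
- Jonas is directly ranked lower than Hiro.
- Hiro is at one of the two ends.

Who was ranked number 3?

Alice

With clue 1, Emil is ruled out for rank 3.
With clues 1–2, Hiro is ruled out for rank 3.
With clues 1–3, Jonas is ruled out for rank 3.
So rank 3 is Alice.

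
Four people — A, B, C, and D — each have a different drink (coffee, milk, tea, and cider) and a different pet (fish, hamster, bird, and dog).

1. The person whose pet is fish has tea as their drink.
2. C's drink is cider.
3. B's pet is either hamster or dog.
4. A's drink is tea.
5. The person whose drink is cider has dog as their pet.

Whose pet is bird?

D

With clues 1–3, B is impossible for the one with pet bird.
With clues 1–4, A is impossible for the one with pet bird.
With clues 1–5, C is impossible for the one with pet bird.
That leaves D.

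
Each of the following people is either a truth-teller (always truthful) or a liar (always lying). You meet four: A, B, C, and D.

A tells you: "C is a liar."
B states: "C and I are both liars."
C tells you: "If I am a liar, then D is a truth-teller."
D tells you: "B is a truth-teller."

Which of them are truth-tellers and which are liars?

A: liar, B: liar, C: truth-teller, D: liar

Consider A. Suppose A is a truth-teller.
Then no assignment of the remaining roles makes every statement match its speaker's type — contradiction.
So A is a liar.
Consider B. Suppose B is a truth-teller.
Then B's own statement would have to be true, but it can't be — contradiction.
So B is a liar.
With that fixed, D's statement is false, so D is a liar.
Consider C. Suppose C is a liar.
Then A's statement comes out true, contradicting A being a liar.
So C is a truth-teller.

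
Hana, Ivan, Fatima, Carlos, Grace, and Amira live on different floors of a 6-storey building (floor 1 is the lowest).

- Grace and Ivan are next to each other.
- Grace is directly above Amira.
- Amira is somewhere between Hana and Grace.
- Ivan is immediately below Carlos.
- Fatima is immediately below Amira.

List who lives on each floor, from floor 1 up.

Hana, Fatima, Amira, Grace, Ivan, Carlos

From clues 1–2: Ivan is in {3,4,5,6}.
From clues 1–3: Hana is in {1,2,3}.
From clues 1–4: Hana is in {1,2}.
From clues 1–5: Hana → floor 1, Fatima → floor 2, Amira → floor 3, Grace → floor 4, Ivan → floor 5, Carlos → floor 6.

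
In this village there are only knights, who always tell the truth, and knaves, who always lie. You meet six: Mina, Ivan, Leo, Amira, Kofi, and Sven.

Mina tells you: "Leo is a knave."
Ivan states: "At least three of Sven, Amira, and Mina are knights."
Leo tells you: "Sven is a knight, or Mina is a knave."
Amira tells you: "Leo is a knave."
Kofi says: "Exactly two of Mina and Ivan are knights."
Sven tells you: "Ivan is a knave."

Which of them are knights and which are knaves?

Consider Mina. Suppose Mina is a knight.
Then no assignment of the remaining roles makes every statement match its speaker's type — contradiction.
So Mina is a knave.
With that fixed, Ivan's statement is false, so Ivan is a knave.
With that fixed, Leo's statement is true, so Leo is a knight.
With that fixed, Amira's statement is false, so Amira is a knave.
With that fixed, Kofi's statement is false, so Kofi is a knave.
With that fixed, Sven's statement is true, so Sven is a knight.

Mina: knave, Ivan: knave, Leo: knight, Amira: knave, Kofi: knave, Sven: knight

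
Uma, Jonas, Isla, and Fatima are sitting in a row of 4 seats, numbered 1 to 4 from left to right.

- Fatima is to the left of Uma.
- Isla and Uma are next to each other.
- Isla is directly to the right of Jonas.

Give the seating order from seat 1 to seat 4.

Fatima, Jonas, Isla, Uma

From clue 1: Uma is in {2,3,4}.
From clues 1–2: Fatima is in {1,2}.
From clues 1–3: Fatima → seat 1, Jonas → seat 2, Isla → seat 3, Uma → seat 4.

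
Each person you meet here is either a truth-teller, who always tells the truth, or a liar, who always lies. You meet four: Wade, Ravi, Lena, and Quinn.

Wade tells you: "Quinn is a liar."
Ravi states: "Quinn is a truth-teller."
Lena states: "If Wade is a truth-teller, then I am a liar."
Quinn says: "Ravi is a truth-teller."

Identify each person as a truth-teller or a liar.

Wade: liar, Ravi: truth-teller, Lena: truth-teller, Quinn: truth-teller

Consider Wade. Suppose Wade is a truth-teller.
Then whichever role Lena has, Lena's statement has the wrong truth value — contradiction.
So Wade is a liar.
With that fixed, Lena's statement is true, so Lena is a truth-teller.
Consider Ravi. Suppose Ravi is a liar.
Then no assignment of the remaining roles makes every statement match its speaker's type — contradiction.
So Ravi is a truth-teller.
With that fixed, Quinn's statement is true, so Quinn is a truth-teller.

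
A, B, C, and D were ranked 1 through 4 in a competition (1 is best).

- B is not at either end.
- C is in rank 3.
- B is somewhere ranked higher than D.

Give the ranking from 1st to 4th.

From clue 1: B is in {2,3}.
From clues 1–2: B → rank 2, C → rank 3.
From clues 1–3: A → rank 1, D → rank 4.

A, B, C, D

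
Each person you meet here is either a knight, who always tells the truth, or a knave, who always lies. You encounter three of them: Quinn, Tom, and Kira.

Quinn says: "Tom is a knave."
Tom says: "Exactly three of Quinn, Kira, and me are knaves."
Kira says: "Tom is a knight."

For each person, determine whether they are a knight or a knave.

Quinn: knight, Tom: knave, Kira: knave

Consider Quinn. Suppose Quinn is a knave.
Then no assignment of the remaining roles makes every statement match its speaker's type — contradiction.
So Quinn is a knight.
With that fixed, Tom's statement is false, so Tom is a knave.
With that fixed, Kira's statement is false, so Kira is a knave.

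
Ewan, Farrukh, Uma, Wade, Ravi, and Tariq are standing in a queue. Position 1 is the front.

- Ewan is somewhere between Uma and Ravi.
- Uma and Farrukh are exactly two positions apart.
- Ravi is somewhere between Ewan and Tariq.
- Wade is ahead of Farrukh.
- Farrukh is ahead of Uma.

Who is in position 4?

With clues 1–3, Tariq is ruled out for position 4.
With clues 1–4, Ravi and Wade are ruled out for position 4.
With clues 1–5, Ewan and Uma are ruled out for position 4.
So position 4 is Farrukh.

Farrukh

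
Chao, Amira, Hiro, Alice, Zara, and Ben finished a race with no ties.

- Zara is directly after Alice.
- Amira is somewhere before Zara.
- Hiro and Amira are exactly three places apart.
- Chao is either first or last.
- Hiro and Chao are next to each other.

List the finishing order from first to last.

From clue 1: Alice is in {1,2,3,4,5}.
From clues 1–2: Amira is in {1,2,3,4}.
From clues 1–4: Chao is in {1,6}.
From clues 1–5: Ben → place 1, Amira → place 2, Alice → place 3, Zara → place 4, Hiro → place 5, Chao → place 6.

Ben, Amira, Alice, Zara, Hiro, Chao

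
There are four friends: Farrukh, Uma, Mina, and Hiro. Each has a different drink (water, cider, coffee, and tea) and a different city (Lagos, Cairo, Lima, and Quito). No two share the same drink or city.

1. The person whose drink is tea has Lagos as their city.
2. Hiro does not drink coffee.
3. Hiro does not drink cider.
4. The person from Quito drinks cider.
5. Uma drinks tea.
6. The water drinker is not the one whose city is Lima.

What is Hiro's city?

Cairo

With clues 1–4, Quito is impossible for Hiro's city.
With clues 1–5, Lagos is impossible for Hiro's city.
With clues 1–6, Lima is impossible for Hiro's city.
That leaves Cairo.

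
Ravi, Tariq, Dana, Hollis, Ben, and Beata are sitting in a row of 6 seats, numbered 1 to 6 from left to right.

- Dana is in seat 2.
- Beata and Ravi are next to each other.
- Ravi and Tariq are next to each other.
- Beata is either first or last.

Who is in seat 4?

Tariq

With clue 1, Dana is ruled out for seat 4.
With clues 1–3, Ben and Hollis are ruled out for seat 4.
With clues 1–4, Beata and Ravi are ruled out for seat 4.
So seat 4 is Tariq.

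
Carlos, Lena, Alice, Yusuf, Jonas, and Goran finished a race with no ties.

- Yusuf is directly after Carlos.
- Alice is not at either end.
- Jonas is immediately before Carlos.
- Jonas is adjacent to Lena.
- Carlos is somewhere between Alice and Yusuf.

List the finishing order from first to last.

Goran, Alice, Lena, Jonas, Carlos, Yusuf

From clue 1: Carlos is in {1,2,3,4,5}.
From clues 1–2: Alice is in {2,3,4,5}.
From clues 1–3: Carlos is in {2,3,4,5}.
From clues 1–4: Carlos is in {3,5}.
From clues 1–5: Goran → place 1, Alice → place 2, Lena → place 3, Jonas → place 4, Carlos → place 5, Yusuf → place 6.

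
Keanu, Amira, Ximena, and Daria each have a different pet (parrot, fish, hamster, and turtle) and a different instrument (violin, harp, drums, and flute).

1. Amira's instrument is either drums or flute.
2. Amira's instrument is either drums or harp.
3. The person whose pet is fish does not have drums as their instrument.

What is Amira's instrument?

drums

Clue 1 rules out harp and violin for Amira's instrument.
With clues 1–2, flute is impossible for Amira's instrument.
That leaves drums.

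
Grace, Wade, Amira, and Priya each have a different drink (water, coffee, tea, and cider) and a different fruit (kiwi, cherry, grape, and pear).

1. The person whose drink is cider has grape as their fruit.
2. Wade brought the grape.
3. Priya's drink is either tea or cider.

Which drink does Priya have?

With clues 1–2, cider is impossible for Priya's drink.
With clues 1–3, coffee and water are impossible for Priya's drink.
That leaves tea.

tea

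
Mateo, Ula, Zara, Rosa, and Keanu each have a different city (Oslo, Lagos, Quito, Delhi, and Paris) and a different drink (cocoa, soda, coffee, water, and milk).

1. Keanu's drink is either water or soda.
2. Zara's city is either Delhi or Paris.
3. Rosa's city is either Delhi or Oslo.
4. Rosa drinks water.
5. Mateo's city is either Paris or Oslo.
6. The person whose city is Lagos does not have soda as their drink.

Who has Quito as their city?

Keanu

With clues 1–2, Zara is impossible for the one with city Quito.
With clues 1–3, Rosa is impossible for the one with city Quito.
With clues 1–5, Mateo is impossible for the one with city Quito.
With clues 1–6, Ula is impossible for the one with city Quito.
That leaves Keanu.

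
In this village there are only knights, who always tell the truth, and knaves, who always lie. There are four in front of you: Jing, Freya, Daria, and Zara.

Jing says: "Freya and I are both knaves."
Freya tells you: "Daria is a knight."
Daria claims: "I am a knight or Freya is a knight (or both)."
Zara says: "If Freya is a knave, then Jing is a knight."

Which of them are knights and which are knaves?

Consider Jing. Suppose Jing is a knight.
Then Jing's own statement would have to be true, but it can't be — contradiction.
So Jing is a knave.
Consider Freya. Suppose Freya is a knave.
Then Jing's statement comes out true, contradicting Jing being a knave.
So Freya is a knight.
With that fixed, Daria's statement is true, so Daria is a knight.
With that fixed, Zara's statement is true, so Zara is a knight.

Jing: knave, Freya: knight, Daria: knight, Zara: knight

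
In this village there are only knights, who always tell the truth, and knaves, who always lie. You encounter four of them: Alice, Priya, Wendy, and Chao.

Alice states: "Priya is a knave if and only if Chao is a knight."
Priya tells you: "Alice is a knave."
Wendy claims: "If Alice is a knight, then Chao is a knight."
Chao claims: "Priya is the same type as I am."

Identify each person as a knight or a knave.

Alice: knave, Priya: knight, Wendy: knight, Chao: knight

Consider Alice. Suppose Alice is a knight.
Then no assignment of the remaining roles makes every statement match its speaker's type — contradiction.
So Alice is a knave.
With that fixed, Priya's statement is true, so Priya is a knight.
With that fixed, Wendy's statement is true, so Wendy is a knight.
Consider Chao. Suppose Chao is a knave.
Then Alice's statement comes out true, contradicting Alice being a knave.
So Chao is a knight.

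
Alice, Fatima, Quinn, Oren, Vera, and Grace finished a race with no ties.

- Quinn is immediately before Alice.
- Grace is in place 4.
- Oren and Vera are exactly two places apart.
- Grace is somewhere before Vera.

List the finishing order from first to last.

Quinn, Alice, Oren, Grace, Vera, Fatima

From clue 1: Alice is in {2,3,4,5,6}.
From clues 1–2: Grace → place 4.
From clues 1–3: Alice is in {2,6}.
From clues 1–4: Quinn → place 1, Alice → place 2, Oren → place 3, Vera → place 5, Fatima → place 6.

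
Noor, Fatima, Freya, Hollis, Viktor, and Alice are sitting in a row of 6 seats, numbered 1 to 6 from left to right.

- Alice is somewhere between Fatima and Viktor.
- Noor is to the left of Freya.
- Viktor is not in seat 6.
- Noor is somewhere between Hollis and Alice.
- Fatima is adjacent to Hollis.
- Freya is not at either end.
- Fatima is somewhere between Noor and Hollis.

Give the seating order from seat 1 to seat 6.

Viktor, Alice, Noor, Freya, Fatima, Hollis

From clue 1: Alice is in {2,3,4,5}.
From clues 1–4: Noor is in {2,3,4}.
From clues 1–5: Noor → seat 3.
From clues 1–6: Viktor → seat 1, Alice → seat 2, Freya → seat 4.
From clues 1–7: Fatima → seat 5, Hollis → seat 6.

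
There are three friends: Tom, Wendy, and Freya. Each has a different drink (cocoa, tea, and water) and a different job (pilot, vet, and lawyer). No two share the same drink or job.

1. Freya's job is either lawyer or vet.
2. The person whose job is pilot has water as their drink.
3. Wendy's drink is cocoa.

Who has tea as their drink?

Freya

With clues 1–3, Tom and Wendy are impossible for the one with drink tea.
That leaves Freya.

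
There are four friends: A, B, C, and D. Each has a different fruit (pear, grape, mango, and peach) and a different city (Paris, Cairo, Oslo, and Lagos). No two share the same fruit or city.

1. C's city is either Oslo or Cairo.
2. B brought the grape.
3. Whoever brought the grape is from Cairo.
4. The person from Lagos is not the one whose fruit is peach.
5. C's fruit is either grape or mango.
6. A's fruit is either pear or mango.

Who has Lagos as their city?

A

Clue 1 rules out C for the one with city Lagos.
With clues 1–3, B is impossible for the one with city Lagos.
With clues 1–6, D is impossible for the one with city Lagos.
That leaves A.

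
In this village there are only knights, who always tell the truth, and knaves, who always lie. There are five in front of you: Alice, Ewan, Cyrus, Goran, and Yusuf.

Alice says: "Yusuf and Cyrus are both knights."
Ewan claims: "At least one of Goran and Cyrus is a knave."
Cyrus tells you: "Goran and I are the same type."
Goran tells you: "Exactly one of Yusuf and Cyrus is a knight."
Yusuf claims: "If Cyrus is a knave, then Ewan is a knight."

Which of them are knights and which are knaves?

Consider Alice. Suppose Alice is a knight.
Then no assignment of the remaining roles makes every statement match its speaker's type — contradiction.
So Alice is a knave.
Consider Ewan. Suppose Ewan is a knave.
Then no assignment of the remaining roles makes every statement match its speaker's type — contradiction.
So Ewan is a knight.
With that fixed, Yusuf's statement is true, so Yusuf is a knight.
Consider Cyrus. Suppose Cyrus is a knight.
Then Alice's statement comes out true, contradicting Alice being a knave.
So Cyrus is a knave.
With that fixed, Goran's statement is true, so Goran is a knight.

Alice: knave, Ewan: knight, Cyrus: knave, Goran: knight, Yusuf: knight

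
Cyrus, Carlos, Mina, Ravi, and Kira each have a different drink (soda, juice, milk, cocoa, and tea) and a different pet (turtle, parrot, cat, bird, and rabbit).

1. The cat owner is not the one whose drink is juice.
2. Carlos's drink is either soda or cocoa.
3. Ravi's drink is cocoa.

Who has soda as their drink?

With clues 1–3, Cyrus, Kira, Mina, and Ravi are impossible for the one with drink soda.
That leaves Carlos.

Carlos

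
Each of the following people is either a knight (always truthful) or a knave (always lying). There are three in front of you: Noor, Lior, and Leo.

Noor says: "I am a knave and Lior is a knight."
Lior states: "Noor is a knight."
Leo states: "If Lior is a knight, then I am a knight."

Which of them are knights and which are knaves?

Noor: knave, Lior: knave, Leo: knight

Consider Noor. Suppose Noor is a knight.
Then Noor's own statement would have to be true, but it can't be — contradiction.
So Noor is a knave.
With that fixed, Lior's statement is false, so Lior is a knave.
With that fixed, Leo's statement is true, so Leo is a knight.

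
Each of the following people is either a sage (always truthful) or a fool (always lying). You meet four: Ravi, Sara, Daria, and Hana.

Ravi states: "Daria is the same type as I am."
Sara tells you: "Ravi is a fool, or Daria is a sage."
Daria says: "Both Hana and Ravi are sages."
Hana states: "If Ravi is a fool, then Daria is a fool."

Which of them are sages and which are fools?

Consider Ravi. Suppose Ravi is a fool.
Then no assignment of the remaining roles makes every statement match its speaker's type — contradiction.
So Ravi is a sage.
With that fixed, Hana's statement is true, so Hana is a sage.
With that fixed, Daria's statement is true, so Daria is a sage.
With that fixed, Sara's statement is true, so Sara is a sage.

Ravi: sage, Sara: sage, Daria: sage, Hana: sage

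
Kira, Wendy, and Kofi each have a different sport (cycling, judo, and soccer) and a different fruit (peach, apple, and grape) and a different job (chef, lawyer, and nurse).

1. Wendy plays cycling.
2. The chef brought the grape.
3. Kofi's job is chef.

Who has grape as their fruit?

Kofi

With clues 1–3, Kira and Wendy are impossible for the one with fruit grape.
That leaves Kofi.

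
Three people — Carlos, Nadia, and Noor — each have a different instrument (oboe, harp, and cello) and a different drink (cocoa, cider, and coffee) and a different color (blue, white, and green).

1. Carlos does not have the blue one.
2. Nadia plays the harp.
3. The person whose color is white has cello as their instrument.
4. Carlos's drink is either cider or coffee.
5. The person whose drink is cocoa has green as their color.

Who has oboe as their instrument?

With clues 1–2, Nadia is impossible for the one with instrument oboe.
With clues 1–5, Carlos is impossible for the one with instrument oboe.
That leaves Noor.

Noor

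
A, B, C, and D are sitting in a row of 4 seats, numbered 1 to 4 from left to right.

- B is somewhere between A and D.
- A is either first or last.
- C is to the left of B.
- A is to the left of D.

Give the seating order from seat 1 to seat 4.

A, C, B, D

From clue 1: B is in {2,3}.
From clues 1–2: A is in {1,4}.
From clues 1–3: B → seat 3.
From clues 1–4: A → seat 1, C → seat 2, D → seat 4.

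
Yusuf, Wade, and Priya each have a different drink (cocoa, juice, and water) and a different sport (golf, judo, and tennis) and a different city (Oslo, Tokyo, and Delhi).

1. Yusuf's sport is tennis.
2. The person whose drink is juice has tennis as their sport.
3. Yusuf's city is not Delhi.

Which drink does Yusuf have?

juice

With clues 1–2, cocoa and water are impossible for Yusuf's drink.
That leaves juice.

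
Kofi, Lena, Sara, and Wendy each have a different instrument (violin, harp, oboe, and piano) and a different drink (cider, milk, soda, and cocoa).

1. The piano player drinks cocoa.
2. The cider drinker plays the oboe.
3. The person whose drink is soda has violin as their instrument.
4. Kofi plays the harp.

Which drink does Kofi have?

With clues 1–4, cider, cocoa, and soda are impossible for Kofi's drink.
That leaves milk.

milk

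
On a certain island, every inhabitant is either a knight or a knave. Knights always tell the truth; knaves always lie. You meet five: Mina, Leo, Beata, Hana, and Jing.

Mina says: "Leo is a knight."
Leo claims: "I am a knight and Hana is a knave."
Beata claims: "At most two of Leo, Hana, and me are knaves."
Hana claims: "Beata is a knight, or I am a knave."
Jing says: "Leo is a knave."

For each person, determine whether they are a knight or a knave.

Consider Mina. Suppose Mina is a knight.
Then no assignment of the remaining roles makes every statement match its speaker's type — contradiction.
So Mina is a knave.
Consider Leo. Suppose Leo is a knight.
Then Mina's statement comes out true, contradicting Mina being a knave.
So Leo is a knave.
With that fixed, Jing's statement is true, so Jing is a knight.
Consider Beata. Suppose Beata is a knave.
Then whichever role Hana has, Hana's statement has the wrong truth value — contradiction.
So Beata is a knight.
With that fixed, Hana's statement is true, so Hana is a knight.

Mina: knave, Leo: knave, Beata: knight, Hana: knight, Jing: knight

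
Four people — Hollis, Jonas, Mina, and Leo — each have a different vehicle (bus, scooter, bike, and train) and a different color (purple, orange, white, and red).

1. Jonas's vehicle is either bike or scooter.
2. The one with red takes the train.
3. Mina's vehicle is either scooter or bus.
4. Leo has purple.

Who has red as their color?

With clues 1–2, Jonas is impossible for the one with color red.
With clues 1–3, Mina is impossible for the one with color red.
With clues 1–4, Leo is impossible for the one with color red.
That leaves Hollis.

Hollis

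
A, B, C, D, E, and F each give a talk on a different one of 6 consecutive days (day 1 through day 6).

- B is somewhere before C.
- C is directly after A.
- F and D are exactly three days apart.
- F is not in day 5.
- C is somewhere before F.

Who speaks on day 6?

F

With clue 1, B is ruled out for day 6.
With clues 1–2, A is ruled out for day 6.
With clues 1–5, C, D, and E are ruled out for day 6.
So day 6 is F.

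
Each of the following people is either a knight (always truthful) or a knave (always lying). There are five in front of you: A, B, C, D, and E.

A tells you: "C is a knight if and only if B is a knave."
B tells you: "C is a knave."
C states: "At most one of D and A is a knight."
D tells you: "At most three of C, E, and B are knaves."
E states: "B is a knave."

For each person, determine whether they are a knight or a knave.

Regardless of anyone's role, D's statement is true, so D is a knight.
Consider A. Suppose A is a knave.
Then no assignment of the remaining roles makes every statement match its speaker's type — contradiction.
So A is a knight.
With that fixed, C's statement is false, so C is a knave.
With that fixed, B's statement is true, so B is a knight.
With that fixed, E's statement is false, so E is a knave.

A: knight, B: knight, C: knave, D: knight, E: knave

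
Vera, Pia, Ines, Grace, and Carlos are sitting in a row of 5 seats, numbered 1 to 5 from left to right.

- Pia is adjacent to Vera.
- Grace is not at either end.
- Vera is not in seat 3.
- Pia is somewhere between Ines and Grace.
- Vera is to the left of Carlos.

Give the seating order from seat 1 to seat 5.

From clues 1–2: Grace is in {2,3,4}.
From clues 1–4: Pia → seat 3.
From clues 1–5: Ines → seat 1, Vera → seat 2, Grace → seat 4, Carlos → seat 5.

Ines, Vera, Pia, Grace, Carlos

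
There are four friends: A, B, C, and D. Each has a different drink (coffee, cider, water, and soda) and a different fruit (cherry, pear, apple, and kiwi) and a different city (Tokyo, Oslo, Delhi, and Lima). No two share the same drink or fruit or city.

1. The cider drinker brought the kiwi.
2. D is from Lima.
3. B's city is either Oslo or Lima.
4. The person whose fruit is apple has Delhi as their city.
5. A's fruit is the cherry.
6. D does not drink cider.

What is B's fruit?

kiwi

With clues 1–4, apple is impossible for B's fruit.
With clues 1–5, cherry is impossible for B's fruit.
With clues 1–6, pear is impossible for B's fruit.
That leaves kiwi.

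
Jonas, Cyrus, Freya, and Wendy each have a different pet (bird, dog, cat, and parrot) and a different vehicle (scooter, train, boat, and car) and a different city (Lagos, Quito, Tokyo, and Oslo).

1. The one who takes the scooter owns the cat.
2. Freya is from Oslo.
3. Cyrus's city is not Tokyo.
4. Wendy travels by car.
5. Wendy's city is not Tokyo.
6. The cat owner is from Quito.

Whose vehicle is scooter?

With clues 1–4, Wendy is impossible for the one with vehicle scooter.
With clues 1–6, Freya and Jonas are impossible for the one with vehicle scooter.
That leaves Cyrus.

Cyrus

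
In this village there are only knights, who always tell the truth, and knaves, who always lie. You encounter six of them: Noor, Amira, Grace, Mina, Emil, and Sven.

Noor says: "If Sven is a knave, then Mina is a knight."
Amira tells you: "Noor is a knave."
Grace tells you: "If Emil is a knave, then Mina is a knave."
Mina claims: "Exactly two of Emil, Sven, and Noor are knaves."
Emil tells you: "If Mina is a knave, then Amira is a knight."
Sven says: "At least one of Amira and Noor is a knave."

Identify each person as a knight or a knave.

Consider Noor. Suppose Noor is a knave.
Then no assignment of the remaining roles makes every statement match its speaker's type — contradiction.
So Noor is a knight.
With that fixed, Amira's statement is false, so Amira is a knave.
With that fixed, Sven's statement is true, so Sven is a knight.
With that fixed, Mina's statement is false, so Mina is a knave.
With that fixed, Emil's statement is false, so Emil is a knave.
With that fixed, Grace's statement is true, so Grace is a knight.

Noor: knight, Amira: knave, Grace: knight, Mina: knave, Emil: knave, Sven: knight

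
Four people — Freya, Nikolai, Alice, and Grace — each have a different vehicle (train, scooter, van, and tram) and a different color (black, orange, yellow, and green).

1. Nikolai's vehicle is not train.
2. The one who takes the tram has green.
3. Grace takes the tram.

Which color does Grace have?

With clues 1–3, black, orange, and yellow are impossible for Grace's color.
That leaves green.

green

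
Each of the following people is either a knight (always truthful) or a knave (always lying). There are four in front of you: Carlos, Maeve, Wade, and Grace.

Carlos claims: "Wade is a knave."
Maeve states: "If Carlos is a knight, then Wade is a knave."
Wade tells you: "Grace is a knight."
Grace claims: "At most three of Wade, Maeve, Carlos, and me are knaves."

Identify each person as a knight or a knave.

Consider Carlos. Suppose Carlos is a knight.
Then no assignment of the remaining roles makes every statement match its speaker's type — contradiction.
So Carlos is a knave.
With that fixed, Maeve's statement is true, so Maeve is a knight.
With that fixed, Grace's statement is true, so Grace is a knight.
With that fixed, Wade's statement is true, so Wade is a knight.

Carlos: knave, Maeve: knight, Wade: knight, Grace: knight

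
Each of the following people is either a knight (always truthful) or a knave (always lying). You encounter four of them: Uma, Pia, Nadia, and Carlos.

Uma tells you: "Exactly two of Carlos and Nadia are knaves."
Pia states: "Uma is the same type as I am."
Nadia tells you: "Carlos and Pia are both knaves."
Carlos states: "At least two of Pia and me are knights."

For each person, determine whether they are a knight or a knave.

Uma: knight, Pia: knight, Nadia: knave, Carlos: knave

Consider Uma. Suppose Uma is a knave.
Then whichever role Pia has, Pia's statement has the wrong truth value — contradiction.
So Uma is a knight.
Consider Pia. Suppose Pia is a knave.
Then no assignment of the remaining roles makes every statement match its speaker's type — contradiction.
So Pia is a knight.
With that fixed, Nadia's statement is false, so Nadia is a knave.
Consider Carlos. Suppose Carlos is a knight.
Then Uma's statement comes out false, contradicting Uma being a knight.
So Carlos is a knave.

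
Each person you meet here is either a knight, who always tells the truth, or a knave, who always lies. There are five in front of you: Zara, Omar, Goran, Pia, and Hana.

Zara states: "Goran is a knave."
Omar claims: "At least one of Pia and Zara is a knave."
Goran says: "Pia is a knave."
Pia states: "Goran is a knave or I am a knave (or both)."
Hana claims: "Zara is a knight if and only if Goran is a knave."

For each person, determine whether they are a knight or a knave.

Consider Zara. Suppose Zara is a knave.
Then no assignment of the remaining roles makes every statement match its speaker's type — contradiction.
So Zara is a knight.
Consider Omar. Suppose Omar is a knight.
Then no assignment of the remaining roles makes every statement match its speaker's type — contradiction.
So Omar is a knave.
Consider Goran. Suppose Goran is a knight.
Then Zara's statement comes out false, contradicting Zara being a knight.
So Goran is a knave.
With that fixed, Pia's statement is true, so Pia is a knight.
With that fixed, Hana's statement is true, so Hana is a knight.

Zara: knight, Omar: knave, Goran: knave, Pia: knight, Hana: knight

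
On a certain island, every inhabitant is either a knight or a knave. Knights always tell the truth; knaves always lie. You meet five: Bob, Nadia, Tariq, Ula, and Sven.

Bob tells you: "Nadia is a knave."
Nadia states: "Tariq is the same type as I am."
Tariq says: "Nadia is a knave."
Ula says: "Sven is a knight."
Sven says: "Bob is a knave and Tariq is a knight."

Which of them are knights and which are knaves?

Bob: knight, Nadia: knave, Tariq: knight, Ula: knave, Sven: knave

Consider Bob. Suppose Bob is a knave.
Then no assignment of the remaining roles makes every statement match its speaker's type — contradiction.
So Bob is a knight.
With that fixed, Sven's statement is false, so Sven is a knave.
With that fixed, Ula's statement is false, so Ula is a knave.
Consider Nadia. Suppose Nadia is a knight.
Then Bob's statement comes out false, contradicting Bob being a knight.
So Nadia is a knave.
With that fixed, Tariq's statement is true, so Tariq is a knight.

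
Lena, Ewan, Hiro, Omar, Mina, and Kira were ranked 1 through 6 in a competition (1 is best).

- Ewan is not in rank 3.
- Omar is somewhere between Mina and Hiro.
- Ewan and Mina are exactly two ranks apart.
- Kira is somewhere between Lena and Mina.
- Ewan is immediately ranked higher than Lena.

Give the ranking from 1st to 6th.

Hiro, Omar, Mina, Kira, Ewan, Lena

From clue 1: Ewan is in {1,2,4,5,6}.
From clues 1–2: Omar is in {2,3,4,5}.
From clues 1–4: Ewan is in {2,4,5}.
From clues 1–5: Hiro → rank 1, Omar → rank 2, Mina → rank 3, Kira → rank 4, Ewan → rank 5, Lena → rank 6.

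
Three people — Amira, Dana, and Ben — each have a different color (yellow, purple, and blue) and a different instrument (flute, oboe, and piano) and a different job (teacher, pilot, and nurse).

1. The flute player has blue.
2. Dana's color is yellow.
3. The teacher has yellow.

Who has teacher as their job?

Dana

With clues 1–3, Amira and Ben are impossible for the one with job teacher.
That leaves Dana.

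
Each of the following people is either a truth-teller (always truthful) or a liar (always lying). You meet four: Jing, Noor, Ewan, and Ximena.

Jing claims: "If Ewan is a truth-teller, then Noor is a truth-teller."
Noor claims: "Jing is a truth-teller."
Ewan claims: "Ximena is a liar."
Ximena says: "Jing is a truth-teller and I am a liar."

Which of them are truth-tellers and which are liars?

Jing: liar, Noor: liar, Ewan: truth-teller, Ximena: liar

Consider Jing. Suppose Jing is a truth-teller.
Then whichever role Ximena has, Ximena's statement has the wrong truth value — contradiction.
So Jing is a liar.
With that fixed, Noor's statement is false, so Noor is a liar.
With that fixed, Ximena's statement is false, so Ximena is a liar.
With that fixed, Ewan's statement is true, so Ewan is a truth-teller.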